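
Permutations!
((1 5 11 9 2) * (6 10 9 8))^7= (1 2 9 10 6 8 11 5)= [0, 2, 9, 3, 4, 1, 8, 7, 11, 10, 6, 5]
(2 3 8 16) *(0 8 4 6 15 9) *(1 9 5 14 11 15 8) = (0 1 9)(2 3 4 6 8 16)(5 14 11 15) = [1, 9, 3, 4, 6, 14, 8, 7, 16, 0, 10, 15, 12, 13, 11, 5, 2]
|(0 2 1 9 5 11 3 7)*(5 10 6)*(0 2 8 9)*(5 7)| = |(0 8 9 10 6 7 2 1)(3 5 11)| = 24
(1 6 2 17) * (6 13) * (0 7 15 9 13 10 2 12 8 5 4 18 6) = (0 7 15 9 13)(1 10 2 17)(4 18 6 12 8 5) = [7, 10, 17, 3, 18, 4, 12, 15, 5, 13, 2, 11, 8, 0, 14, 9, 16, 1, 6]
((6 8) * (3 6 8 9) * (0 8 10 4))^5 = [8, 1, 2, 9, 0, 5, 3, 7, 10, 6, 4] = (0 8 10 4)(3 9 6)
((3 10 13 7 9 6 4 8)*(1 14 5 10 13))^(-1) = (1 10 5 14)(3 8 4 6 9 7 13) = [0, 10, 2, 8, 6, 14, 9, 13, 4, 7, 5, 11, 12, 3, 1]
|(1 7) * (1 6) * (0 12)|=|(0 12)(1 7 6)|=6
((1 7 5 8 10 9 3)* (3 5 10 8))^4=(1 5 10)(3 9 7)=[0, 5, 2, 9, 4, 10, 6, 3, 8, 7, 1]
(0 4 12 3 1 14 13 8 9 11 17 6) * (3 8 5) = (0 4 12 8 9 11 17 6)(1 14 13 5 3) = [4, 14, 2, 1, 12, 3, 0, 7, 9, 11, 10, 17, 8, 5, 13, 15, 16, 6]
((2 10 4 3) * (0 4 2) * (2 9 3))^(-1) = (0 3 9 10 2 4) = [3, 1, 4, 9, 0, 5, 6, 7, 8, 10, 2]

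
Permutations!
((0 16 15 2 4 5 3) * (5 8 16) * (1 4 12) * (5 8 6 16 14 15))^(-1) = (0 3 5 16 6 4 1 12 2 15 14 8) = [3, 12, 15, 5, 1, 16, 4, 7, 0, 9, 10, 11, 2, 13, 8, 14, 6]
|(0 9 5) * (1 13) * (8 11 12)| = 6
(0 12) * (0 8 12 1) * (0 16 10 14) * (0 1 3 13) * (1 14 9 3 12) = (0 12 8 1 16 10 9 3 13) = [12, 16, 2, 13, 4, 5, 6, 7, 1, 3, 9, 11, 8, 0, 14, 15, 10]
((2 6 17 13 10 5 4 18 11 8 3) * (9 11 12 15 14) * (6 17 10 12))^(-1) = (2 3 8 11 9 14 15 12 13 17)(4 5 10 6 18) = [0, 1, 3, 8, 5, 10, 18, 7, 11, 14, 6, 9, 13, 17, 15, 12, 16, 2, 4]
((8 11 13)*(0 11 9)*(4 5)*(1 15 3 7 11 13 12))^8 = (1 3 11)(7 12 15) = [0, 3, 2, 11, 4, 5, 6, 12, 8, 9, 10, 1, 15, 13, 14, 7]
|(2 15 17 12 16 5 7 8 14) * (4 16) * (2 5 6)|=28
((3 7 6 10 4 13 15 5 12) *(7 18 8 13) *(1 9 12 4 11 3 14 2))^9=(1 2 14 12 9)(3 10 7 5 13 18 11 6 4 15 8)=[0, 2, 14, 10, 15, 13, 4, 5, 3, 1, 7, 6, 9, 18, 12, 8, 16, 17, 11]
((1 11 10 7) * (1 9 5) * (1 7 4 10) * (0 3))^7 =[3, 11, 2, 0, 10, 7, 6, 9, 8, 5, 4, 1] =(0 3)(1 11)(4 10)(5 7 9)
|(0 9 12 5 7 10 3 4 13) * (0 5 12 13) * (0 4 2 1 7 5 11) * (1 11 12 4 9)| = |(0 1 7 10 3 2 11)(4 9 13 12)| = 28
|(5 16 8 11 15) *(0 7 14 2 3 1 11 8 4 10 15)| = 35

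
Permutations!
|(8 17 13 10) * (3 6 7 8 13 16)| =|(3 6 7 8 17 16)(10 13)| =6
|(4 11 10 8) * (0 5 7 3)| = 4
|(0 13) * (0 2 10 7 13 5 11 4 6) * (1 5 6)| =|(0 6)(1 5 11 4)(2 10 7 13)| =4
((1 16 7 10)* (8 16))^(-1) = [0, 10, 2, 3, 4, 5, 6, 16, 1, 9, 7, 11, 12, 13, 14, 15, 8] = (1 10 7 16 8)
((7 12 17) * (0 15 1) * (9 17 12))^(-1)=(0 1 15)(7 17 9)=[1, 15, 2, 3, 4, 5, 6, 17, 8, 7, 10, 11, 12, 13, 14, 0, 16, 9]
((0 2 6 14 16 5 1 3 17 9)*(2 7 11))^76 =(0 6 1)(2 5 9)(3 7 14)(11 16 17) =[6, 0, 5, 7, 4, 9, 1, 14, 8, 2, 10, 16, 12, 13, 3, 15, 17, 11]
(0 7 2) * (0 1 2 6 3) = [7, 2, 1, 0, 4, 5, 3, 6] = (0 7 6 3)(1 2)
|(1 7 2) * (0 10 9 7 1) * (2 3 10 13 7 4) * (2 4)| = 7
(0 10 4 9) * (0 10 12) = (0 12)(4 9 10) = [12, 1, 2, 3, 9, 5, 6, 7, 8, 10, 4, 11, 0]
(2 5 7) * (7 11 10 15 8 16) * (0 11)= (0 11 10 15 8 16 7 2 5)= [11, 1, 5, 3, 4, 0, 6, 2, 16, 9, 15, 10, 12, 13, 14, 8, 7]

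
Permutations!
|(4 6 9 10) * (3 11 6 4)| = |(3 11 6 9 10)| = 5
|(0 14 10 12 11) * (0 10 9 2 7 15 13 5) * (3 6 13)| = |(0 14 9 2 7 15 3 6 13 5)(10 12 11)| = 30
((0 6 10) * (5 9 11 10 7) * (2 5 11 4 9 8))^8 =(0 11 6 10 7)(2 8 5) =[11, 1, 8, 3, 4, 2, 10, 0, 5, 9, 7, 6]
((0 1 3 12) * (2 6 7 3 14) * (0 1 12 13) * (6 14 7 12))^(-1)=(0 13 3 7 1 12 6)(2 14)=[13, 12, 14, 7, 4, 5, 0, 1, 8, 9, 10, 11, 6, 3, 2]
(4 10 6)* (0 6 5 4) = (0 6)(4 10 5) = [6, 1, 2, 3, 10, 4, 0, 7, 8, 9, 5]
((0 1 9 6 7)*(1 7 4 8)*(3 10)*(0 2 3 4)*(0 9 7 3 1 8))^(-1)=(0 4 10 3)(1 2 7)(6 9)=[4, 2, 7, 0, 10, 5, 9, 1, 8, 6, 3]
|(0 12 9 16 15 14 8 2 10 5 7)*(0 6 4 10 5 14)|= 40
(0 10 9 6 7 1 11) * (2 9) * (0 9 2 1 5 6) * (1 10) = (0 1 11 9)(5 6 7) = [1, 11, 2, 3, 4, 6, 7, 5, 8, 0, 10, 9]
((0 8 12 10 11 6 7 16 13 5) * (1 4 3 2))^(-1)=(0 5 13 16 7 6 11 10 12 8)(1 2 3 4)=[5, 2, 3, 4, 1, 13, 11, 6, 0, 9, 12, 10, 8, 16, 14, 15, 7]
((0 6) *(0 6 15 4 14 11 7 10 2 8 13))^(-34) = (0 10 4 8 11)(2 14 13 7 15) = [10, 1, 14, 3, 8, 5, 6, 15, 11, 9, 4, 0, 12, 7, 13, 2]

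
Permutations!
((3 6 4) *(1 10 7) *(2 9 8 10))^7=[0, 2, 9, 6, 3, 5, 4, 1, 10, 8, 7]=(1 2 9 8 10 7)(3 6 4)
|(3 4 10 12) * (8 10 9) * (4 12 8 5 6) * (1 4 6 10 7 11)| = 8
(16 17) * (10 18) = [0, 1, 2, 3, 4, 5, 6, 7, 8, 9, 18, 11, 12, 13, 14, 15, 17, 16, 10] = (10 18)(16 17)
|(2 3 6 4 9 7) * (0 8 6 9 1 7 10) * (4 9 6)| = |(0 8 4 1 7 2 3 6 9 10)| = 10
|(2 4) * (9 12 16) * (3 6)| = |(2 4)(3 6)(9 12 16)| = 6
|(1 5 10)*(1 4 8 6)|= |(1 5 10 4 8 6)|= 6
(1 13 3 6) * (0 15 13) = [15, 0, 2, 6, 4, 5, 1, 7, 8, 9, 10, 11, 12, 3, 14, 13] = (0 15 13 3 6 1)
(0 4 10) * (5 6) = [4, 1, 2, 3, 10, 6, 5, 7, 8, 9, 0] = (0 4 10)(5 6)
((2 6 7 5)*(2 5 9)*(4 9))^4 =(2 9 4 7 6) =[0, 1, 9, 3, 7, 5, 2, 6, 8, 4]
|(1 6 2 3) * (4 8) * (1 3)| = |(1 6 2)(4 8)| = 6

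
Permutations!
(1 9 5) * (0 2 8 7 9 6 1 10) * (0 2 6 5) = (0 6 1 5 10 2 8 7 9) = [6, 5, 8, 3, 4, 10, 1, 9, 7, 0, 2]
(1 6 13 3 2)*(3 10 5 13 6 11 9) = (1 11 9 3 2)(5 13 10) = [0, 11, 1, 2, 4, 13, 6, 7, 8, 3, 5, 9, 12, 10]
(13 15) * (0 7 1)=(0 7 1)(13 15)=[7, 0, 2, 3, 4, 5, 6, 1, 8, 9, 10, 11, 12, 15, 14, 13]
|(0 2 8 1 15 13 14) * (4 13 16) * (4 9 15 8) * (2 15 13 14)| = 8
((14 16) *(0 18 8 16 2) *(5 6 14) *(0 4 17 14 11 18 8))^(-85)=(0 18 11 6 5 16 8)(2 14 17 4)=[18, 1, 14, 3, 2, 16, 5, 7, 0, 9, 10, 6, 12, 13, 17, 15, 8, 4, 11]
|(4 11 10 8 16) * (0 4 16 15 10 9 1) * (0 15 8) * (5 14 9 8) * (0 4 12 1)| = |(16)(0 12 1 15 10 4 11 8 5 14 9)| = 11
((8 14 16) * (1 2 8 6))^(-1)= [0, 6, 1, 3, 4, 5, 16, 7, 2, 9, 10, 11, 12, 13, 8, 15, 14]= (1 6 16 14 8 2)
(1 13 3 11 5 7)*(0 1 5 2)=(0 1 13 3 11 2)(5 7)=[1, 13, 0, 11, 4, 7, 6, 5, 8, 9, 10, 2, 12, 3]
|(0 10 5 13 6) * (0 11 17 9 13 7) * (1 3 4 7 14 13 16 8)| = |(0 10 5 14 13 6 11 17 9 16 8 1 3 4 7)| = 15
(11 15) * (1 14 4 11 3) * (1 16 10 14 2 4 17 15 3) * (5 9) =(1 2 4 11 3 16 10 14 17 15)(5 9) =[0, 2, 4, 16, 11, 9, 6, 7, 8, 5, 14, 3, 12, 13, 17, 1, 10, 15]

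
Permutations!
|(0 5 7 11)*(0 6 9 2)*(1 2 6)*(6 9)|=6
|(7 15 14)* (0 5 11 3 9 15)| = |(0 5 11 3 9 15 14 7)| = 8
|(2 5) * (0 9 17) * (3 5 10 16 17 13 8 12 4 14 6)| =14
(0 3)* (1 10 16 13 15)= (0 3)(1 10 16 13 15)= [3, 10, 2, 0, 4, 5, 6, 7, 8, 9, 16, 11, 12, 15, 14, 1, 13]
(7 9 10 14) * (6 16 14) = (6 16 14 7 9 10) = [0, 1, 2, 3, 4, 5, 16, 9, 8, 10, 6, 11, 12, 13, 7, 15, 14]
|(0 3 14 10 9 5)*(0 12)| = 7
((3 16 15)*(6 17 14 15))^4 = (3 14 6)(15 17 16) = [0, 1, 2, 14, 4, 5, 3, 7, 8, 9, 10, 11, 12, 13, 6, 17, 15, 16]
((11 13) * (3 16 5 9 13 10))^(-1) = (3 10 11 13 9 5 16) = [0, 1, 2, 10, 4, 16, 6, 7, 8, 5, 11, 13, 12, 9, 14, 15, 3]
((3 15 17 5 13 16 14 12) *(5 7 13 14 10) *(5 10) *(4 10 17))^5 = [0, 1, 2, 7, 16, 4, 6, 12, 8, 9, 5, 11, 17, 3, 10, 13, 15, 14] = (3 7 12 17 14 10 5 4 16 15 13)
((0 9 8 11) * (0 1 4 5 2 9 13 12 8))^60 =(13) =[0, 1, 2, 3, 4, 5, 6, 7, 8, 9, 10, 11, 12, 13]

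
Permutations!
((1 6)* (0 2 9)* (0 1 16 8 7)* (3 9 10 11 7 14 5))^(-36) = (0 7 11 10 2)(1 14)(3 16)(5 6)(8 9) = [7, 14, 0, 16, 4, 6, 5, 11, 9, 8, 2, 10, 12, 13, 1, 15, 3]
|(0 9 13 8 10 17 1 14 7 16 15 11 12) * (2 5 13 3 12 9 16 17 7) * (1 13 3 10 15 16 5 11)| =44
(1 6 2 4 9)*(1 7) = (1 6 2 4 9 7) = [0, 6, 4, 3, 9, 5, 2, 1, 8, 7]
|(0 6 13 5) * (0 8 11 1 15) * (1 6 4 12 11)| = |(0 4 12 11 6 13 5 8 1 15)| = 10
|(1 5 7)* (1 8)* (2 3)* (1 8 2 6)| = |(8)(1 5 7 2 3 6)| = 6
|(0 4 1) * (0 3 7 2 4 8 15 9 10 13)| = 30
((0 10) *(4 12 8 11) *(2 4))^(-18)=(2 12 11 4 8)=[0, 1, 12, 3, 8, 5, 6, 7, 2, 9, 10, 4, 11]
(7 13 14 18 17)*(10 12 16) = [0, 1, 2, 3, 4, 5, 6, 13, 8, 9, 12, 11, 16, 14, 18, 15, 10, 7, 17] = (7 13 14 18 17)(10 12 16)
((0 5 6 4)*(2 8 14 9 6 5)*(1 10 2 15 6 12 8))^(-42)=(0 6)(4 15)(8 9)(12 14)=[6, 1, 2, 3, 15, 5, 0, 7, 9, 8, 10, 11, 14, 13, 12, 4]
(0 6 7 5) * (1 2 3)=[6, 2, 3, 1, 4, 0, 7, 5]=(0 6 7 5)(1 2 3)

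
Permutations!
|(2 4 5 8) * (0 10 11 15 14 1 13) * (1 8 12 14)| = 6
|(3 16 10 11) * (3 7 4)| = 6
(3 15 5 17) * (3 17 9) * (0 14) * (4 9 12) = (17)(0 14)(3 15 5 12 4 9) = [14, 1, 2, 15, 9, 12, 6, 7, 8, 3, 10, 11, 4, 13, 0, 5, 16, 17]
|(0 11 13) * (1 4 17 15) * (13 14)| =4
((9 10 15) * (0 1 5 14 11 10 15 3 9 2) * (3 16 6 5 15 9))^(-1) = (0 2 15 1)(5 6 16 10 11 14) = [2, 0, 15, 3, 4, 6, 16, 7, 8, 9, 11, 14, 12, 13, 5, 1, 10]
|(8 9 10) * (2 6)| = |(2 6)(8 9 10)| = 6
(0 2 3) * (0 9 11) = (0 2 3 9 11) = [2, 1, 3, 9, 4, 5, 6, 7, 8, 11, 10, 0]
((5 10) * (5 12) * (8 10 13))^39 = (5 12 10 8 13) = [0, 1, 2, 3, 4, 12, 6, 7, 13, 9, 8, 11, 10, 5]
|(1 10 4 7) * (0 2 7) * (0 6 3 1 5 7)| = |(0 2)(1 10 4 6 3)(5 7)| = 10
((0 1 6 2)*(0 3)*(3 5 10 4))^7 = (0 3 4 10 5 2 6 1) = [3, 0, 6, 4, 10, 2, 1, 7, 8, 9, 5]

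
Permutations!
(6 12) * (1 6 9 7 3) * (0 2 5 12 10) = (0 2 5 12 9 7 3 1 6 10) = [2, 6, 5, 1, 4, 12, 10, 3, 8, 7, 0, 11, 9]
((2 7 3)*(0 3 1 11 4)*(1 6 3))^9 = (0 1 11 4)(2 7 6 3) = [1, 11, 7, 2, 0, 5, 3, 6, 8, 9, 10, 4]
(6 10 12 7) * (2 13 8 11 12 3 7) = (2 13 8 11 12)(3 7 6 10) = [0, 1, 13, 7, 4, 5, 10, 6, 11, 9, 3, 12, 2, 8]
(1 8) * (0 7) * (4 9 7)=(0 4 9 7)(1 8)=[4, 8, 2, 3, 9, 5, 6, 0, 1, 7]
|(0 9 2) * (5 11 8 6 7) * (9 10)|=|(0 10 9 2)(5 11 8 6 7)|=20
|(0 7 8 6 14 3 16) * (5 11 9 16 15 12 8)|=6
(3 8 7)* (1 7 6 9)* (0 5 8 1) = (0 5 8 6 9)(1 7 3) = [5, 7, 2, 1, 4, 8, 9, 3, 6, 0]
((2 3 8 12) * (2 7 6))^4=(2 7 8)(3 6 12)=[0, 1, 7, 6, 4, 5, 12, 8, 2, 9, 10, 11, 3]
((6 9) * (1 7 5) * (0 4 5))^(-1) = (0 7 1 5 4)(6 9) = [7, 5, 2, 3, 0, 4, 9, 1, 8, 6]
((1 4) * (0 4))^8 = (0 1 4) = [1, 4, 2, 3, 0]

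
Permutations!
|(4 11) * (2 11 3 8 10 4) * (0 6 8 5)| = 14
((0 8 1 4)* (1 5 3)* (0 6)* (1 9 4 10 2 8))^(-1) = (0 6 4 9 3 5 8 2 10 1) = [6, 0, 10, 5, 9, 8, 4, 7, 2, 3, 1]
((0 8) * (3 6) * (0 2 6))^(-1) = [3, 1, 8, 6, 4, 5, 2, 7, 0] = (0 3 6 2 8)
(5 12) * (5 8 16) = (5 12 8 16) = [0, 1, 2, 3, 4, 12, 6, 7, 16, 9, 10, 11, 8, 13, 14, 15, 5]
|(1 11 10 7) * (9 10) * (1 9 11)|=3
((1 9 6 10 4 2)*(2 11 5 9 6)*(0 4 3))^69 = (0 3 10 6 1 2 9 5 11 4) = [3, 2, 9, 10, 0, 11, 1, 7, 8, 5, 6, 4]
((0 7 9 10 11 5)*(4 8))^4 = [11, 1, 2, 3, 4, 10, 6, 5, 8, 0, 7, 9] = (0 11 9)(5 10 7)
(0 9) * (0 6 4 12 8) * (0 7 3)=(0 9 6 4 12 8 7 3)=[9, 1, 2, 0, 12, 5, 4, 3, 7, 6, 10, 11, 8]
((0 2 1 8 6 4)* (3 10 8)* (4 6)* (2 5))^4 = [3, 4, 8, 0, 1, 10, 6, 7, 2, 9, 5] = (0 3)(1 4)(2 8)(5 10)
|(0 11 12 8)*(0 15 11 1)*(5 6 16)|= |(0 1)(5 6 16)(8 15 11 12)|= 12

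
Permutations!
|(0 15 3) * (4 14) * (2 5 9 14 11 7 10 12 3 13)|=13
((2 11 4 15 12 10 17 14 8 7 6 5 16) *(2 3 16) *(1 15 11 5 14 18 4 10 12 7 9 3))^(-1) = (1 16 3 9 8 14 6 7 15)(2 5)(4 18 17 10 11) = [0, 16, 5, 9, 18, 2, 7, 15, 14, 8, 11, 4, 12, 13, 6, 1, 3, 10, 17]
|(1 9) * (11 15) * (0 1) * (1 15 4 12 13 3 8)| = 10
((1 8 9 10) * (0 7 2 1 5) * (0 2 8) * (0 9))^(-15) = (10) = [0, 1, 2, 3, 4, 5, 6, 7, 8, 9, 10]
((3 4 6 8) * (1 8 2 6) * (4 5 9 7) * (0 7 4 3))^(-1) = [8, 4, 6, 7, 9, 3, 2, 0, 1, 5] = (0 8 1 4 9 5 3 7)(2 6)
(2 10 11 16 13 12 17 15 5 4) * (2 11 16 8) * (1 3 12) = (1 3 12 17 15 5 4 11 8 2 10 16 13) = [0, 3, 10, 12, 11, 4, 6, 7, 2, 9, 16, 8, 17, 1, 14, 5, 13, 15]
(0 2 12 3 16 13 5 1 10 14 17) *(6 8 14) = [2, 10, 12, 16, 4, 1, 8, 7, 14, 9, 6, 11, 3, 5, 17, 15, 13, 0] = (0 2 12 3 16 13 5 1 10 6 8 14 17)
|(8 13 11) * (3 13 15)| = 5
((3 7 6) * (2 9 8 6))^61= (2 9 8 6 3 7)= [0, 1, 9, 7, 4, 5, 3, 2, 6, 8]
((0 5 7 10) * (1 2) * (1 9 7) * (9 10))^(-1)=(0 10 2 1 5)(7 9)=[10, 5, 1, 3, 4, 0, 6, 9, 8, 7, 2]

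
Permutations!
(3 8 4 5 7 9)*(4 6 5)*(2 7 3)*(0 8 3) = (0 8 6 5)(2 7 9) = [8, 1, 7, 3, 4, 0, 5, 9, 6, 2]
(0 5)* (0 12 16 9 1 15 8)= (0 5 12 16 9 1 15 8)= [5, 15, 2, 3, 4, 12, 6, 7, 0, 1, 10, 11, 16, 13, 14, 8, 9]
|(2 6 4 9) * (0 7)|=4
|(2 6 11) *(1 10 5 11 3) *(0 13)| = |(0 13)(1 10 5 11 2 6 3)| = 14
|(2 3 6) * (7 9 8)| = |(2 3 6)(7 9 8)| = 3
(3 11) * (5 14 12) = (3 11)(5 14 12) = [0, 1, 2, 11, 4, 14, 6, 7, 8, 9, 10, 3, 5, 13, 12]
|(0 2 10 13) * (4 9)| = 4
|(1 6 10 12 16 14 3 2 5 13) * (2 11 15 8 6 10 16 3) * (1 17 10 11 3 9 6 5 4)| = 15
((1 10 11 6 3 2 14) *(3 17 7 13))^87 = (1 3 17 10 2 7 11 14 13 6) = [0, 3, 7, 17, 4, 5, 1, 11, 8, 9, 2, 14, 12, 6, 13, 15, 16, 10]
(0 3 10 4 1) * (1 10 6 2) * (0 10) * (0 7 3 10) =[10, 0, 1, 6, 7, 5, 2, 3, 8, 9, 4] =(0 10 4 7 3 6 2 1)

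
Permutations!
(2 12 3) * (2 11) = (2 12 3 11) = [0, 1, 12, 11, 4, 5, 6, 7, 8, 9, 10, 2, 3]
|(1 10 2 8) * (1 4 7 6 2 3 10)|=|(2 8 4 7 6)(3 10)|=10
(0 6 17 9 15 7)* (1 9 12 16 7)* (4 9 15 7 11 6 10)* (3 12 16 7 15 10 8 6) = (0 8 6 17 16 11 3 12 7)(1 10 4 9 15) = [8, 10, 2, 12, 9, 5, 17, 0, 6, 15, 4, 3, 7, 13, 14, 1, 11, 16]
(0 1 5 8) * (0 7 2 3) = [1, 5, 3, 0, 4, 8, 6, 2, 7] = (0 1 5 8 7 2 3)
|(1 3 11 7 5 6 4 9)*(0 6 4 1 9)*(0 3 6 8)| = |(0 8)(1 6)(3 11 7 5 4)| = 10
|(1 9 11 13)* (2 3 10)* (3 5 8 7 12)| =|(1 9 11 13)(2 5 8 7 12 3 10)| =28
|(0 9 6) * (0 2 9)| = 3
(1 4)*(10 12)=(1 4)(10 12)=[0, 4, 2, 3, 1, 5, 6, 7, 8, 9, 12, 11, 10]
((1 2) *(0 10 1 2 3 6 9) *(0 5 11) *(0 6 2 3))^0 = (11) = [0, 1, 2, 3, 4, 5, 6, 7, 8, 9, 10, 11]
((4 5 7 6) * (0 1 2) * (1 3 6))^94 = (0 1 5 6)(2 7 4 3) = [1, 5, 7, 2, 3, 6, 0, 4]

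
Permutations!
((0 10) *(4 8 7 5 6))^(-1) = (0 10)(4 6 5 7 8) = [10, 1, 2, 3, 6, 7, 5, 8, 4, 9, 0]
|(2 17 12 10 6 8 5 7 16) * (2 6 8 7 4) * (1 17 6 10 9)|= |(1 17 12 9)(2 6 7 16 10 8 5 4)|= 8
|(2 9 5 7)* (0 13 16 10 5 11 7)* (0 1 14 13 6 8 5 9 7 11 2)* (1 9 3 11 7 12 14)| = 14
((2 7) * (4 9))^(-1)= (2 7)(4 9)= [0, 1, 7, 3, 9, 5, 6, 2, 8, 4]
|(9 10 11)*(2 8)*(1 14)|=|(1 14)(2 8)(9 10 11)|=6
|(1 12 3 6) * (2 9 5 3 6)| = 12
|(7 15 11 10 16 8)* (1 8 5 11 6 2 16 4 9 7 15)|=12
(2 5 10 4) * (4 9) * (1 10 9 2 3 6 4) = (1 10 2 5 9)(3 6 4) = [0, 10, 5, 6, 3, 9, 4, 7, 8, 1, 2]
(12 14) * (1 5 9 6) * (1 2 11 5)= (2 11 5 9 6)(12 14)= [0, 1, 11, 3, 4, 9, 2, 7, 8, 6, 10, 5, 14, 13, 12]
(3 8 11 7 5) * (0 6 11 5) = (0 6 11 7)(3 8 5) = [6, 1, 2, 8, 4, 3, 11, 0, 5, 9, 10, 7]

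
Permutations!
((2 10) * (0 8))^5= [8, 1, 10, 3, 4, 5, 6, 7, 0, 9, 2]= (0 8)(2 10)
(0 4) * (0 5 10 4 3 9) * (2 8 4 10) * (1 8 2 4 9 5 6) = (10)(0 3 5 4 6 1 8 9) = [3, 8, 2, 5, 6, 4, 1, 7, 9, 0, 10]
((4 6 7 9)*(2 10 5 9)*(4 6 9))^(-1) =[0, 1, 7, 3, 5, 10, 9, 6, 8, 4, 2] =(2 7 6 9 4 5 10)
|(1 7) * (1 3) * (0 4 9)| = |(0 4 9)(1 7 3)| = 3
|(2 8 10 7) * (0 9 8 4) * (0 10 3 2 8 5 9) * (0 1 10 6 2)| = |(0 1 10 7 8 3)(2 4 6)(5 9)| = 6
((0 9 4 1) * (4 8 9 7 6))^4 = [1, 4, 2, 3, 6, 5, 7, 0, 8, 9] = (9)(0 1 4 6 7)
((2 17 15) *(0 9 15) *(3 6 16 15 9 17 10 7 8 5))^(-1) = [17, 1, 15, 5, 4, 8, 3, 10, 7, 9, 2, 11, 12, 13, 14, 16, 6, 0] = (0 17)(2 15 16 6 3 5 8 7 10)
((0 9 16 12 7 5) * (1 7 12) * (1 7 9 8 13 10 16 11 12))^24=(0 10 5 13 7 8 16)=[10, 1, 2, 3, 4, 13, 6, 8, 16, 9, 5, 11, 12, 7, 14, 15, 0]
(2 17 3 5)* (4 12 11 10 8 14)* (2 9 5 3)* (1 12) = [0, 12, 17, 3, 1, 9, 6, 7, 14, 5, 8, 10, 11, 13, 4, 15, 16, 2] = (1 12 11 10 8 14 4)(2 17)(5 9)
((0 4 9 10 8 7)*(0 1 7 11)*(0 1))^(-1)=[7, 11, 2, 3, 0, 5, 6, 1, 10, 4, 9, 8]=(0 7 1 11 8 10 9 4)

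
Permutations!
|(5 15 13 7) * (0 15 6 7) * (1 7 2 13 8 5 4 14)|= |(0 15 8 5 6 2 13)(1 7 4 14)|= 28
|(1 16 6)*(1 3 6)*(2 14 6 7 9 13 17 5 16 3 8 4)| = |(1 3 7 9 13 17 5 16)(2 14 6 8 4)| = 40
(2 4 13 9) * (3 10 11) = (2 4 13 9)(3 10 11) = [0, 1, 4, 10, 13, 5, 6, 7, 8, 2, 11, 3, 12, 9]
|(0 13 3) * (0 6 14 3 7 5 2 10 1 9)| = |(0 13 7 5 2 10 1 9)(3 6 14)| = 24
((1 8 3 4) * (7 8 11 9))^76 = (1 4 3 8 7 9 11) = [0, 4, 2, 8, 3, 5, 6, 9, 7, 11, 10, 1]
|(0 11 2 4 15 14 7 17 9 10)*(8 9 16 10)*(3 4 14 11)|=22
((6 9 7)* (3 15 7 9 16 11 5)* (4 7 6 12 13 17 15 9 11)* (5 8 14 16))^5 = (3 16 17 9 4 15 11 7 6 8 12 5 14 13) = [0, 1, 2, 16, 15, 14, 8, 6, 12, 4, 10, 7, 5, 3, 13, 11, 17, 9]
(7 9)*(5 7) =(5 7 9) =[0, 1, 2, 3, 4, 7, 6, 9, 8, 5]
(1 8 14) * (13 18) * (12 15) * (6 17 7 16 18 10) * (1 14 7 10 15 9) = (1 8 7 16 18 13 15 12 9)(6 17 10) = [0, 8, 2, 3, 4, 5, 17, 16, 7, 1, 6, 11, 9, 15, 14, 12, 18, 10, 13]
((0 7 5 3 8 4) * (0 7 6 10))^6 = (10)(3 8 4 7 5) = [0, 1, 2, 8, 7, 3, 6, 5, 4, 9, 10]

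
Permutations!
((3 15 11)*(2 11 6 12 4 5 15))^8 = (2 3 11)(4 6 5 12 15) = [0, 1, 3, 11, 6, 12, 5, 7, 8, 9, 10, 2, 15, 13, 14, 4]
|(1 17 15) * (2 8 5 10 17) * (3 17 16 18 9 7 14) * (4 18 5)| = |(1 2 8 4 18 9 7 14 3 17 15)(5 10 16)| = 33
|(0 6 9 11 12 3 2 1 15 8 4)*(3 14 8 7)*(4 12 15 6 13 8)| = |(0 13 8 12 14 4)(1 6 9 11 15 7 3 2)| = 24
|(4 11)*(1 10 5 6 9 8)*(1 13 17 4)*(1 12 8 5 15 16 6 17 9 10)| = 8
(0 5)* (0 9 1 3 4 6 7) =(0 5 9 1 3 4 6 7) =[5, 3, 2, 4, 6, 9, 7, 0, 8, 1]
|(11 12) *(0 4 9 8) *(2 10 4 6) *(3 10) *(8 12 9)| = 21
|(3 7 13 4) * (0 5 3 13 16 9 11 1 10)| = |(0 5 3 7 16 9 11 1 10)(4 13)| = 18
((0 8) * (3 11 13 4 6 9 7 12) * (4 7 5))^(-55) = (13)(0 8)(4 6 9 5) = [8, 1, 2, 3, 6, 4, 9, 7, 0, 5, 10, 11, 12, 13]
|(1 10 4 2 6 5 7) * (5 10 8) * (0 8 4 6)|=|(0 8 5 7 1 4 2)(6 10)|=14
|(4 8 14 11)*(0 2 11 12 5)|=|(0 2 11 4 8 14 12 5)|=8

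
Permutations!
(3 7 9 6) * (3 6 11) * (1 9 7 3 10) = (1 9 11 10) = [0, 9, 2, 3, 4, 5, 6, 7, 8, 11, 1, 10]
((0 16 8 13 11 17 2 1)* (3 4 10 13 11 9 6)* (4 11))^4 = [10, 4, 8, 1, 6, 5, 2, 7, 9, 17, 3, 0, 12, 11, 14, 15, 13, 16] = (0 10 3 1 4 6 2 8 9 17 16 13 11)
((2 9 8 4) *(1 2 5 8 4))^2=(1 9 5)(2 4 8)=[0, 9, 4, 3, 8, 1, 6, 7, 2, 5]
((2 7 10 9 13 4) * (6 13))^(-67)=(2 9 4 10 13 7 6)=[0, 1, 9, 3, 10, 5, 2, 6, 8, 4, 13, 11, 12, 7]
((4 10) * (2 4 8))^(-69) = [0, 1, 8, 3, 2, 5, 6, 7, 10, 9, 4] = (2 8 10 4)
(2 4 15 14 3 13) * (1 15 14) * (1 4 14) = (1 15 4)(2 14 3 13) = [0, 15, 14, 13, 1, 5, 6, 7, 8, 9, 10, 11, 12, 2, 3, 4]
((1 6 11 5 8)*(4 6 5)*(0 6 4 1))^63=(0 1)(5 6)(8 11)=[1, 0, 2, 3, 4, 6, 5, 7, 11, 9, 10, 8]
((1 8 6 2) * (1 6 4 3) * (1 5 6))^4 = (1 5 8 6 4 2 3) = [0, 5, 3, 1, 2, 8, 4, 7, 6]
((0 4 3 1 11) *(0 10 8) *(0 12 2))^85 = (0 11 2 1 12 3 8 4 10) = [11, 12, 1, 8, 10, 5, 6, 7, 4, 9, 0, 2, 3]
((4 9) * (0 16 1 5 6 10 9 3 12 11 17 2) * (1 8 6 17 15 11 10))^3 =(0 6 17 16 1 2 8 5)(3 9 12 4 10)(11 15) =[6, 2, 8, 9, 10, 0, 17, 7, 5, 12, 3, 15, 4, 13, 14, 11, 1, 16]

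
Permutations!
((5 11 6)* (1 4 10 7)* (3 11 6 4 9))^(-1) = [0, 7, 2, 9, 11, 6, 5, 10, 8, 1, 4, 3] = (1 7 10 4 11 3 9)(5 6)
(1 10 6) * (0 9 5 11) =(0 9 5 11)(1 10 6) =[9, 10, 2, 3, 4, 11, 1, 7, 8, 5, 6, 0]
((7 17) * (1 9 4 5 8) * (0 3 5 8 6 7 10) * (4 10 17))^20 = (17) = [0, 1, 2, 3, 4, 5, 6, 7, 8, 9, 10, 11, 12, 13, 14, 15, 16, 17]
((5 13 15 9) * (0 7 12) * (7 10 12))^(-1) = (0 12 10)(5 9 15 13) = [12, 1, 2, 3, 4, 9, 6, 7, 8, 15, 0, 11, 10, 5, 14, 13]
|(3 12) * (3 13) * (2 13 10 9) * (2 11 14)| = |(2 13 3 12 10 9 11 14)| = 8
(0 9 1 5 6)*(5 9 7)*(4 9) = (0 7 5 6)(1 4 9) = [7, 4, 2, 3, 9, 6, 0, 5, 8, 1]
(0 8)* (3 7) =(0 8)(3 7) =[8, 1, 2, 7, 4, 5, 6, 3, 0]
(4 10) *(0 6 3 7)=(0 6 3 7)(4 10)=[6, 1, 2, 7, 10, 5, 3, 0, 8, 9, 4]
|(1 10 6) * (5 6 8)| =|(1 10 8 5 6)| =5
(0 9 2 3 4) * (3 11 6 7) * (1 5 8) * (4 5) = (0 9 2 11 6 7 3 5 8 1 4) = [9, 4, 11, 5, 0, 8, 7, 3, 1, 2, 10, 6]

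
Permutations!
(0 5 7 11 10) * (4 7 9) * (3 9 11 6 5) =(0 3 9 4 7 6 5 11 10) =[3, 1, 2, 9, 7, 11, 5, 6, 8, 4, 0, 10]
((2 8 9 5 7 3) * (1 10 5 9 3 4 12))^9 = [0, 7, 2, 3, 10, 12, 6, 1, 8, 9, 4, 11, 5] = (1 7)(4 10)(5 12)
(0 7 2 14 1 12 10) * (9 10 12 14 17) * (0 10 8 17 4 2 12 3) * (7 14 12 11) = [14, 12, 4, 0, 2, 5, 6, 11, 17, 8, 10, 7, 3, 13, 1, 15, 16, 9] = (0 14 1 12 3)(2 4)(7 11)(8 17 9)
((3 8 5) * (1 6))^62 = (3 5 8) = [0, 1, 2, 5, 4, 8, 6, 7, 3]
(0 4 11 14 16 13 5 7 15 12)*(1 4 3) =(0 3 1 4 11 14 16 13 5 7 15 12) =[3, 4, 2, 1, 11, 7, 6, 15, 8, 9, 10, 14, 0, 5, 16, 12, 13]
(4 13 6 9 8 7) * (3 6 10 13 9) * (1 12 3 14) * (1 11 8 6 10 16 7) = (1 12 3 10 13 16 7 4 9 6 14 11 8) = [0, 12, 2, 10, 9, 5, 14, 4, 1, 6, 13, 8, 3, 16, 11, 15, 7]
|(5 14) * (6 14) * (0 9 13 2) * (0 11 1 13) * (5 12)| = 4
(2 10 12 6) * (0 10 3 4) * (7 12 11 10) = [7, 1, 3, 4, 0, 5, 2, 12, 8, 9, 11, 10, 6] = (0 7 12 6 2 3 4)(10 11)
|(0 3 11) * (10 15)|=|(0 3 11)(10 15)|=6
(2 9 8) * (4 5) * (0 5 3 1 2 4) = (0 5)(1 2 9 8 4 3) = [5, 2, 9, 1, 3, 0, 6, 7, 4, 8]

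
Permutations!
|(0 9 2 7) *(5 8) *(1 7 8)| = |(0 9 2 8 5 1 7)| = 7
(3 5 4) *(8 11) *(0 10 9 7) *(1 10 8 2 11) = [8, 10, 11, 5, 3, 4, 6, 0, 1, 7, 9, 2] = (0 8 1 10 9 7)(2 11)(3 5 4)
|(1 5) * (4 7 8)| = |(1 5)(4 7 8)| = 6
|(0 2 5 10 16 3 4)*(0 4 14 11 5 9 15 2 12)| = 6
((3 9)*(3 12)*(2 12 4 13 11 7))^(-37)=[0, 1, 9, 13, 7, 5, 6, 3, 8, 11, 10, 12, 4, 2]=(2 9 11 12 4 7 3 13)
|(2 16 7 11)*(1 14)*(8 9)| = 4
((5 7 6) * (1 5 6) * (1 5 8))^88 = [0, 1, 2, 3, 4, 5, 6, 7, 8] = (8)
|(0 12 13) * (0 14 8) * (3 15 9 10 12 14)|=6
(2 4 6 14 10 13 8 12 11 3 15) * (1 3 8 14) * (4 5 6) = [0, 3, 5, 15, 4, 6, 1, 7, 12, 9, 13, 8, 11, 14, 10, 2] = (1 3 15 2 5 6)(8 12 11)(10 13 14)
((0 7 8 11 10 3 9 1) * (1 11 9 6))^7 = (0 6 10 9 7 1 3 11 8) = [6, 3, 2, 11, 4, 5, 10, 1, 0, 7, 9, 8]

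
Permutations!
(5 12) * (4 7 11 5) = (4 7 11 5 12) = [0, 1, 2, 3, 7, 12, 6, 11, 8, 9, 10, 5, 4]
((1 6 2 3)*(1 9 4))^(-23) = (1 6 2 3 9 4) = [0, 6, 3, 9, 1, 5, 2, 7, 8, 4]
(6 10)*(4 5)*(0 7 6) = (0 7 6 10)(4 5) = [7, 1, 2, 3, 5, 4, 10, 6, 8, 9, 0]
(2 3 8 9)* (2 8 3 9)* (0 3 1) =[3, 0, 9, 1, 4, 5, 6, 7, 2, 8] =(0 3 1)(2 9 8)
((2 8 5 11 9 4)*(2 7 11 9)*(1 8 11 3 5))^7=[0, 8, 11, 9, 3, 4, 6, 5, 1, 7, 10, 2]=(1 8)(2 11)(3 9 7 5 4)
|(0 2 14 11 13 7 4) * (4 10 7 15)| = 14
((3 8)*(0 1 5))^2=(8)(0 5 1)=[5, 0, 2, 3, 4, 1, 6, 7, 8]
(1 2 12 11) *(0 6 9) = (0 6 9)(1 2 12 11) = [6, 2, 12, 3, 4, 5, 9, 7, 8, 0, 10, 1, 11]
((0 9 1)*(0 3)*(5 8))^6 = (0 1)(3 9) = [1, 0, 2, 9, 4, 5, 6, 7, 8, 3]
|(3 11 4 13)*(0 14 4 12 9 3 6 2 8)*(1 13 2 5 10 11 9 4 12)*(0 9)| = 24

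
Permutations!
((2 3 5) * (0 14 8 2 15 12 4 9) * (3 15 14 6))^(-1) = [9, 1, 8, 6, 12, 3, 0, 7, 14, 4, 10, 11, 15, 13, 5, 2] = (0 9 4 12 15 2 8 14 5 3 6)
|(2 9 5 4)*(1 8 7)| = |(1 8 7)(2 9 5 4)| = 12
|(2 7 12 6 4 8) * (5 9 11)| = |(2 7 12 6 4 8)(5 9 11)| = 6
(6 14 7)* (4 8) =(4 8)(6 14 7) =[0, 1, 2, 3, 8, 5, 14, 6, 4, 9, 10, 11, 12, 13, 7]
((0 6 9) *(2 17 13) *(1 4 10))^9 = (17) = [0, 1, 2, 3, 4, 5, 6, 7, 8, 9, 10, 11, 12, 13, 14, 15, 16, 17]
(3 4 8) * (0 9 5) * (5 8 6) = (0 9 8 3 4 6 5) = [9, 1, 2, 4, 6, 0, 5, 7, 3, 8]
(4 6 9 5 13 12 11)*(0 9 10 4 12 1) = (0 9 5 13 1)(4 6 10)(11 12) = [9, 0, 2, 3, 6, 13, 10, 7, 8, 5, 4, 12, 11, 1]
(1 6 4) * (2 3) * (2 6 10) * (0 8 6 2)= (0 8 6 4 1 10)(2 3)= [8, 10, 3, 2, 1, 5, 4, 7, 6, 9, 0]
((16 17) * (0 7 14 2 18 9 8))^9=[14, 1, 9, 3, 4, 5, 6, 2, 7, 0, 10, 11, 12, 13, 18, 15, 17, 16, 8]=(0 14 18 8 7 2 9)(16 17)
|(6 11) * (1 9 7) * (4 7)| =|(1 9 4 7)(6 11)| =4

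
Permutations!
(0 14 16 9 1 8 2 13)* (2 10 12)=[14, 8, 13, 3, 4, 5, 6, 7, 10, 1, 12, 11, 2, 0, 16, 15, 9]=(0 14 16 9 1 8 10 12 2 13)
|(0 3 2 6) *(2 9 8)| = |(0 3 9 8 2 6)| = 6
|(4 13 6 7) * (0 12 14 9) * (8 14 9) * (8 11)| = |(0 12 9)(4 13 6 7)(8 14 11)| = 12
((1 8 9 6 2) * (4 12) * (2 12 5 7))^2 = (1 9 12 5 2 8 6 4 7) = [0, 9, 8, 3, 7, 2, 4, 1, 6, 12, 10, 11, 5]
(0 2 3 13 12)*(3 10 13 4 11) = (0 2 10 13 12)(3 4 11) = [2, 1, 10, 4, 11, 5, 6, 7, 8, 9, 13, 3, 0, 12]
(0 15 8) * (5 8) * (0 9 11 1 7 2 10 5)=[15, 7, 10, 3, 4, 8, 6, 2, 9, 11, 5, 1, 12, 13, 14, 0]=(0 15)(1 7 2 10 5 8 9 11)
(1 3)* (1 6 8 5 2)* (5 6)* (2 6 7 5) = [0, 3, 1, 2, 4, 6, 8, 5, 7] = (1 3 2)(5 6 8 7)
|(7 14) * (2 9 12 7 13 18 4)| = |(2 9 12 7 14 13 18 4)| = 8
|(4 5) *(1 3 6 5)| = 5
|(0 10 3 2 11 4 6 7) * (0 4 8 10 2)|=|(0 2 11 8 10 3)(4 6 7)|=6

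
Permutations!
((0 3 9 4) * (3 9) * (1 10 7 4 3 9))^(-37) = (0 7 1 4 10)(3 9) = [7, 4, 2, 9, 10, 5, 6, 1, 8, 3, 0]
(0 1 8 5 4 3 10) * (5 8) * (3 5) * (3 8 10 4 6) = [1, 8, 2, 4, 5, 6, 3, 7, 10, 9, 0] = (0 1 8 10)(3 4 5 6)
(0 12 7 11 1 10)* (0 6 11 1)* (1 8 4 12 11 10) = (0 11)(4 12 7 8)(6 10) = [11, 1, 2, 3, 12, 5, 10, 8, 4, 9, 6, 0, 7]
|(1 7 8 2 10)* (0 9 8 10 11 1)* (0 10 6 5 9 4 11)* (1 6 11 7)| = 9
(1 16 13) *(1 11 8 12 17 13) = (1 16)(8 12 17 13 11) = [0, 16, 2, 3, 4, 5, 6, 7, 12, 9, 10, 8, 17, 11, 14, 15, 1, 13]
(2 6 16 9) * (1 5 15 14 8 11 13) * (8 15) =(1 5 8 11 13)(2 6 16 9)(14 15) =[0, 5, 6, 3, 4, 8, 16, 7, 11, 2, 10, 13, 12, 1, 15, 14, 9]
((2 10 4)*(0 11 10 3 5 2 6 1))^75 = [4, 10, 2, 3, 0, 5, 11, 7, 8, 9, 1, 6] = (0 4)(1 10)(6 11)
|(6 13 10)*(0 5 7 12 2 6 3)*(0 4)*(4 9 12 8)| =|(0 5 7 8 4)(2 6 13 10 3 9 12)| =35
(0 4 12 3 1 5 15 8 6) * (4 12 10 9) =(0 12 3 1 5 15 8 6)(4 10 9) =[12, 5, 2, 1, 10, 15, 0, 7, 6, 4, 9, 11, 3, 13, 14, 8]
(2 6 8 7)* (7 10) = (2 6 8 10 7) = [0, 1, 6, 3, 4, 5, 8, 2, 10, 9, 7]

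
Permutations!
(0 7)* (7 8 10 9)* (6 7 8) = [6, 1, 2, 3, 4, 5, 7, 0, 10, 8, 9] = (0 6 7)(8 10 9)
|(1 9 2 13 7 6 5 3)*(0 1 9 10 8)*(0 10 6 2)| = 6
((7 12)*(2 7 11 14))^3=(2 11 7 14 12)=[0, 1, 11, 3, 4, 5, 6, 14, 8, 9, 10, 7, 2, 13, 12]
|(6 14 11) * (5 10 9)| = |(5 10 9)(6 14 11)| = 3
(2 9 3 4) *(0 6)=[6, 1, 9, 4, 2, 5, 0, 7, 8, 3]=(0 6)(2 9 3 4)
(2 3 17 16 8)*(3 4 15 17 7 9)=[0, 1, 4, 7, 15, 5, 6, 9, 2, 3, 10, 11, 12, 13, 14, 17, 8, 16]=(2 4 15 17 16 8)(3 7 9)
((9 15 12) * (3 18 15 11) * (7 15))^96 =[0, 1, 2, 9, 4, 5, 6, 3, 8, 15, 10, 12, 7, 13, 14, 18, 16, 17, 11] =(3 9 15 18 11 12 7)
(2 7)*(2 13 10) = (2 7 13 10) = [0, 1, 7, 3, 4, 5, 6, 13, 8, 9, 2, 11, 12, 10]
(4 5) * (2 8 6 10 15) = (2 8 6 10 15)(4 5) = [0, 1, 8, 3, 5, 4, 10, 7, 6, 9, 15, 11, 12, 13, 14, 2]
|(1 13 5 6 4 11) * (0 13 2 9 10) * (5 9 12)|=|(0 13 9 10)(1 2 12 5 6 4 11)|=28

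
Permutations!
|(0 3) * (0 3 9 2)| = |(0 9 2)| = 3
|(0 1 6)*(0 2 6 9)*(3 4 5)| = 6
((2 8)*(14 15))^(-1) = (2 8)(14 15) = [0, 1, 8, 3, 4, 5, 6, 7, 2, 9, 10, 11, 12, 13, 15, 14]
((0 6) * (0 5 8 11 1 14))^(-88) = (0 8 14 5 1 6 11) = [8, 6, 2, 3, 4, 1, 11, 7, 14, 9, 10, 0, 12, 13, 5]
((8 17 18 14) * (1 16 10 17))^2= (1 10 18 8 16 17 14)= [0, 10, 2, 3, 4, 5, 6, 7, 16, 9, 18, 11, 12, 13, 1, 15, 17, 14, 8]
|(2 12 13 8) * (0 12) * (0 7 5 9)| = 8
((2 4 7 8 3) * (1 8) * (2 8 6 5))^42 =(8) =[0, 1, 2, 3, 4, 5, 6, 7, 8]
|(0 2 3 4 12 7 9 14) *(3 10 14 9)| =4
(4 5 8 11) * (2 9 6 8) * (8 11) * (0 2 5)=[2, 1, 9, 3, 0, 5, 11, 7, 8, 6, 10, 4]=(0 2 9 6 11 4)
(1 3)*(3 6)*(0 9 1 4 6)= (0 9 1)(3 4 6)= [9, 0, 2, 4, 6, 5, 3, 7, 8, 1]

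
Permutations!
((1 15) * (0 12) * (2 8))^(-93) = (0 12)(1 15)(2 8) = [12, 15, 8, 3, 4, 5, 6, 7, 2, 9, 10, 11, 0, 13, 14, 1]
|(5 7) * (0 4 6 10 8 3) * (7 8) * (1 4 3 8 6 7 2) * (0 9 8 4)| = 11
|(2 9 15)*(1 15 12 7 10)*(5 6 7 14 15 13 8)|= 35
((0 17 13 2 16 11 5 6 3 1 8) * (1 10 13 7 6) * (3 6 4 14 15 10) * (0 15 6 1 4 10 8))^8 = (0 5 10 6 16 17 4 13 1 11 7 14 2) = [5, 11, 0, 3, 13, 10, 16, 14, 8, 9, 6, 7, 12, 1, 2, 15, 17, 4]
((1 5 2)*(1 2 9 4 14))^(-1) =(1 14 4 9 5) =[0, 14, 2, 3, 9, 1, 6, 7, 8, 5, 10, 11, 12, 13, 4]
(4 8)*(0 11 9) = (0 11 9)(4 8) = [11, 1, 2, 3, 8, 5, 6, 7, 4, 0, 10, 9]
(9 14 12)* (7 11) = (7 11)(9 14 12) = [0, 1, 2, 3, 4, 5, 6, 11, 8, 14, 10, 7, 9, 13, 12]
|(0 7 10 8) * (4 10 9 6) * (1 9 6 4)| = 8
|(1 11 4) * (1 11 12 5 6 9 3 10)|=|(1 12 5 6 9 3 10)(4 11)|=14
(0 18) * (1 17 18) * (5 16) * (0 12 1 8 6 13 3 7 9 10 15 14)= [8, 17, 2, 7, 4, 16, 13, 9, 6, 10, 15, 11, 1, 3, 0, 14, 5, 18, 12]= (0 8 6 13 3 7 9 10 15 14)(1 17 18 12)(5 16)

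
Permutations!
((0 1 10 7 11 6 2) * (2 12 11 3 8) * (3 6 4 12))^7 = (0 2 8 3 6 7 10 1)(4 12 11) = [2, 0, 8, 6, 12, 5, 7, 10, 3, 9, 1, 4, 11]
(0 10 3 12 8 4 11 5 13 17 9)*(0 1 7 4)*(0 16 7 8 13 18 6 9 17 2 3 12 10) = (1 8 16 7 4 11 5 18 6 9)(2 3 10 12 13) = [0, 8, 3, 10, 11, 18, 9, 4, 16, 1, 12, 5, 13, 2, 14, 15, 7, 17, 6]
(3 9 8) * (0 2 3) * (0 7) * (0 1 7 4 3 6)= (0 2 6)(1 7)(3 9 8 4)= [2, 7, 6, 9, 3, 5, 0, 1, 4, 8]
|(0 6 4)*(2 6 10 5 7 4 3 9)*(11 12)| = |(0 10 5 7 4)(2 6 3 9)(11 12)| = 20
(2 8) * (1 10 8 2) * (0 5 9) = (0 5 9)(1 10 8) = [5, 10, 2, 3, 4, 9, 6, 7, 1, 0, 8]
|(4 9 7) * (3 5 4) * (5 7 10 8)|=|(3 7)(4 9 10 8 5)|=10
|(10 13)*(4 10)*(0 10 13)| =2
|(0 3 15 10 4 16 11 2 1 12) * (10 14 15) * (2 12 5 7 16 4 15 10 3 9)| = |(0 9 2 1 5 7 16 11 12)(10 15 14)| = 9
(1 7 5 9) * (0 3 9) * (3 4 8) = [4, 7, 2, 9, 8, 0, 6, 5, 3, 1] = (0 4 8 3 9 1 7 5)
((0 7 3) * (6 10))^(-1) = (0 3 7)(6 10) = [3, 1, 2, 7, 4, 5, 10, 0, 8, 9, 6]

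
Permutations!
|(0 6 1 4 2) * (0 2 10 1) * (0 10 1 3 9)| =10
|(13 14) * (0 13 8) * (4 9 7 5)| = |(0 13 14 8)(4 9 7 5)| = 4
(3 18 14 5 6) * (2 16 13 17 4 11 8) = (2 16 13 17 4 11 8)(3 18 14 5 6) = [0, 1, 16, 18, 11, 6, 3, 7, 2, 9, 10, 8, 12, 17, 5, 15, 13, 4, 14]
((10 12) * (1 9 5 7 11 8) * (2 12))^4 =(1 11 5)(2 12 10)(7 9 8) =[0, 11, 12, 3, 4, 1, 6, 9, 7, 8, 2, 5, 10]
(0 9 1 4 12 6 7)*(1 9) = [1, 4, 2, 3, 12, 5, 7, 0, 8, 9, 10, 11, 6] = (0 1 4 12 6 7)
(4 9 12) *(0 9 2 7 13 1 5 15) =(0 9 12 4 2 7 13 1 5 15) =[9, 5, 7, 3, 2, 15, 6, 13, 8, 12, 10, 11, 4, 1, 14, 0]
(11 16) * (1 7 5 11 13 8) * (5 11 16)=(1 7 11 5 16 13 8)=[0, 7, 2, 3, 4, 16, 6, 11, 1, 9, 10, 5, 12, 8, 14, 15, 13]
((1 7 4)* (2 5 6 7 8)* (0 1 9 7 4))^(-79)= (0 8 5 4 7 1 2 6 9)= [8, 2, 6, 3, 7, 4, 9, 1, 5, 0]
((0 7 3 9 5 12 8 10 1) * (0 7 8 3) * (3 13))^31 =[8, 7, 2, 9, 4, 12, 6, 0, 10, 5, 1, 11, 13, 3] =(0 8 10 1 7)(3 9 5 12 13)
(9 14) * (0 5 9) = [5, 1, 2, 3, 4, 9, 6, 7, 8, 14, 10, 11, 12, 13, 0] = (0 5 9 14)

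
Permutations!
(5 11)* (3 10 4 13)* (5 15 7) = [0, 1, 2, 10, 13, 11, 6, 5, 8, 9, 4, 15, 12, 3, 14, 7] = (3 10 4 13)(5 11 15 7)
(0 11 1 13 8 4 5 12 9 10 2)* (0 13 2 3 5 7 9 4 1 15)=(0 11 15)(1 2 13 8)(3 5 12 4 7 9 10)=[11, 2, 13, 5, 7, 12, 6, 9, 1, 10, 3, 15, 4, 8, 14, 0]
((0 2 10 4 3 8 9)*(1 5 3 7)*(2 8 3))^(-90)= [0, 1, 2, 3, 4, 5, 6, 7, 8, 9, 10]= (10)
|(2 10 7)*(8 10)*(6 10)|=|(2 8 6 10 7)|=5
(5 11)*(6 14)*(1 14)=[0, 14, 2, 3, 4, 11, 1, 7, 8, 9, 10, 5, 12, 13, 6]=(1 14 6)(5 11)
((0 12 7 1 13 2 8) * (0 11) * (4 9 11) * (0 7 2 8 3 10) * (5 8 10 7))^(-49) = (0 10 13 1 7 3 2 12)(4 9 11 5 8) = [10, 7, 12, 2, 9, 8, 6, 3, 4, 11, 13, 5, 0, 1]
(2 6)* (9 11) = (2 6)(9 11) = [0, 1, 6, 3, 4, 5, 2, 7, 8, 11, 10, 9]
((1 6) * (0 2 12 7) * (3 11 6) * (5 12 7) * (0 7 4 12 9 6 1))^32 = (0 5 2 9 4 6 12)(1 11 3) = [5, 11, 9, 1, 6, 2, 12, 7, 8, 4, 10, 3, 0]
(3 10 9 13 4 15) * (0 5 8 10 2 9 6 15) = (0 5 8 10 6 15 3 2 9 13 4) = [5, 1, 9, 2, 0, 8, 15, 7, 10, 13, 6, 11, 12, 4, 14, 3]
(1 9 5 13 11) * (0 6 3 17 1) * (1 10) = (0 6 3 17 10 1 9 5 13 11) = [6, 9, 2, 17, 4, 13, 3, 7, 8, 5, 1, 0, 12, 11, 14, 15, 16, 10]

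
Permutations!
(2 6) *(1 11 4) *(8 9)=(1 11 4)(2 6)(8 9)=[0, 11, 6, 3, 1, 5, 2, 7, 9, 8, 10, 4]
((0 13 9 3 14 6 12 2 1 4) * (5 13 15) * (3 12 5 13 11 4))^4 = (0 12 14 4 9 3 11 13 1 5 15 2 6) = [12, 5, 6, 11, 9, 15, 0, 7, 8, 3, 10, 13, 14, 1, 4, 2]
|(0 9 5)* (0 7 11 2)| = |(0 9 5 7 11 2)| = 6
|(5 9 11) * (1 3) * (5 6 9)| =6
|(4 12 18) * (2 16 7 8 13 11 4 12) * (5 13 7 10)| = |(2 16 10 5 13 11 4)(7 8)(12 18)| = 14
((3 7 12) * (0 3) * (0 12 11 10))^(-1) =(12)(0 10 11 7 3) =[10, 1, 2, 0, 4, 5, 6, 3, 8, 9, 11, 7, 12]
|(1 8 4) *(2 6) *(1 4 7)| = 6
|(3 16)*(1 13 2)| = |(1 13 2)(3 16)| = 6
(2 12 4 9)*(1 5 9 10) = (1 5 9 2 12 4 10) = [0, 5, 12, 3, 10, 9, 6, 7, 8, 2, 1, 11, 4]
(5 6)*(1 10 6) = (1 10 6 5) = [0, 10, 2, 3, 4, 1, 5, 7, 8, 9, 6]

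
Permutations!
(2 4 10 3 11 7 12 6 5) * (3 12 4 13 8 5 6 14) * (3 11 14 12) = (2 13 8 5)(3 14 11 7 4 10) = [0, 1, 13, 14, 10, 2, 6, 4, 5, 9, 3, 7, 12, 8, 11]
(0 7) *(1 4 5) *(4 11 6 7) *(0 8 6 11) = (11)(0 4 5 1)(6 7 8) = [4, 0, 2, 3, 5, 1, 7, 8, 6, 9, 10, 11]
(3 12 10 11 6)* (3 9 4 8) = (3 12 10 11 6 9 4 8) = [0, 1, 2, 12, 8, 5, 9, 7, 3, 4, 11, 6, 10]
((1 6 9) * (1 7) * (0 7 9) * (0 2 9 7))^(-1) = (1 7 9 2 6) = [0, 7, 6, 3, 4, 5, 1, 9, 8, 2]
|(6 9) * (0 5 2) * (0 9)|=5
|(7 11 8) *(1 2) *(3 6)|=|(1 2)(3 6)(7 11 8)|=6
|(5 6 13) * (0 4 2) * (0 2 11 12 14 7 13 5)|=14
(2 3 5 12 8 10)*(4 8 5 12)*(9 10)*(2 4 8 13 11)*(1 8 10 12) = [0, 8, 3, 1, 13, 10, 6, 7, 9, 12, 4, 2, 5, 11] = (1 8 9 12 5 10 4 13 11 2 3)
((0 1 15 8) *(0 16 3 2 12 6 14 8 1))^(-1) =(1 15)(2 3 16 8 14 6 12) =[0, 15, 3, 16, 4, 5, 12, 7, 14, 9, 10, 11, 2, 13, 6, 1, 8]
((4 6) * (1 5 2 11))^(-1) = (1 11 2 5)(4 6) = [0, 11, 5, 3, 6, 1, 4, 7, 8, 9, 10, 2]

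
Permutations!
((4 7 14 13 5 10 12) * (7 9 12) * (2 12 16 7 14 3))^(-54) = (2 4 16 3 12 9 7)(5 14)(10 13) = [0, 1, 4, 12, 16, 14, 6, 2, 8, 7, 13, 11, 9, 10, 5, 15, 3]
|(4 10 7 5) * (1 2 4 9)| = |(1 2 4 10 7 5 9)| = 7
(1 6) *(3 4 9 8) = [0, 6, 2, 4, 9, 5, 1, 7, 3, 8] = (1 6)(3 4 9 8)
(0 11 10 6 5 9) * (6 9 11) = [6, 1, 2, 3, 4, 11, 5, 7, 8, 0, 9, 10] = (0 6 5 11 10 9)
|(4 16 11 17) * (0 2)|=4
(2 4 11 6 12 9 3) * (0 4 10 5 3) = (0 4 11 6 12 9)(2 10 5 3) = [4, 1, 10, 2, 11, 3, 12, 7, 8, 0, 5, 6, 9]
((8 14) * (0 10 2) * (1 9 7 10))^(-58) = (14)(0 9 10)(1 7 2) = [9, 7, 1, 3, 4, 5, 6, 2, 8, 10, 0, 11, 12, 13, 14]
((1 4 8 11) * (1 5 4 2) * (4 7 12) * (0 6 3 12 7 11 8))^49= [4, 2, 1, 6, 12, 11, 0, 7, 8, 9, 10, 5, 3]= (0 4 12 3 6)(1 2)(5 11)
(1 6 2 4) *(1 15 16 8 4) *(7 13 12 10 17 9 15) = (1 6 2)(4 7 13 12 10 17 9 15 16 8) = [0, 6, 1, 3, 7, 5, 2, 13, 4, 15, 17, 11, 10, 12, 14, 16, 8, 9]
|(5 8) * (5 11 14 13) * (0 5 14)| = |(0 5 8 11)(13 14)| = 4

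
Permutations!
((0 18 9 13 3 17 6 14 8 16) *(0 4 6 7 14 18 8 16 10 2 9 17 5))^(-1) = (0 5 3 13 9 2 10 8)(4 16 14 7 17 18 6) = [5, 1, 10, 13, 16, 3, 4, 17, 0, 2, 8, 11, 12, 9, 7, 15, 14, 18, 6]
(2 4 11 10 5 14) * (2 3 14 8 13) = [0, 1, 4, 14, 11, 8, 6, 7, 13, 9, 5, 10, 12, 2, 3] = (2 4 11 10 5 8 13)(3 14)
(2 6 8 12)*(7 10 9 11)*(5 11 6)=(2 5 11 7 10 9 6 8 12)=[0, 1, 5, 3, 4, 11, 8, 10, 12, 6, 9, 7, 2]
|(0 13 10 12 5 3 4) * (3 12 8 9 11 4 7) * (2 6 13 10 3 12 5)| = |(0 10 8 9 11 4)(2 6 13 3 7 12)| = 6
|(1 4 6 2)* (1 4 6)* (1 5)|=5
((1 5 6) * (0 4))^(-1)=[4, 6, 2, 3, 0, 1, 5]=(0 4)(1 6 5)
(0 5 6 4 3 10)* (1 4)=(0 5 6 1 4 3 10)=[5, 4, 2, 10, 3, 6, 1, 7, 8, 9, 0]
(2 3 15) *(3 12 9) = (2 12 9 3 15) = [0, 1, 12, 15, 4, 5, 6, 7, 8, 3, 10, 11, 9, 13, 14, 2]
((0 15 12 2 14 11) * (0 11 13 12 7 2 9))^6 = (0 12 14 7)(2 15 9 13) = [12, 1, 15, 3, 4, 5, 6, 0, 8, 13, 10, 11, 14, 2, 7, 9]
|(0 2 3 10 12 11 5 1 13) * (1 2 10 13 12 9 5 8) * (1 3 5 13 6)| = 12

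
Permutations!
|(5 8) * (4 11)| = 2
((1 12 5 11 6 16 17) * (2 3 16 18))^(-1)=(1 17 16 3 2 18 6 11 5 12)=[0, 17, 18, 2, 4, 12, 11, 7, 8, 9, 10, 5, 1, 13, 14, 15, 3, 16, 6]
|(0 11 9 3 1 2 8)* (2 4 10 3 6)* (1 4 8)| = 21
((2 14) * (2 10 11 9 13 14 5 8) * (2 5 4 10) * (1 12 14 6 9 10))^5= (14)(5 8)(6 13 9)(10 11)= [0, 1, 2, 3, 4, 8, 13, 7, 5, 6, 11, 10, 12, 9, 14]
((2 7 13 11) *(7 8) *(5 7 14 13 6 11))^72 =(14) =[0, 1, 2, 3, 4, 5, 6, 7, 8, 9, 10, 11, 12, 13, 14]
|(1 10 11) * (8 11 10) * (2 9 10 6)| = |(1 8 11)(2 9 10 6)| = 12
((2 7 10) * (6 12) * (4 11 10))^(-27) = (2 11 7 10 4)(6 12) = [0, 1, 11, 3, 2, 5, 12, 10, 8, 9, 4, 7, 6]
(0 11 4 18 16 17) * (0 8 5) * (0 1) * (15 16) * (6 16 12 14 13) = [11, 0, 2, 3, 18, 1, 16, 7, 5, 9, 10, 4, 14, 6, 13, 12, 17, 8, 15] = (0 11 4 18 15 12 14 13 6 16 17 8 5 1)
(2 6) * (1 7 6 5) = (1 7 6 2 5) = [0, 7, 5, 3, 4, 1, 2, 6]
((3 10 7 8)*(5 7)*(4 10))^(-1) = (3 8 7 5 10 4) = [0, 1, 2, 8, 3, 10, 6, 5, 7, 9, 4]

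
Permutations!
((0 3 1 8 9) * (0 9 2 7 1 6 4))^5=[3, 8, 7, 6, 0, 5, 4, 1, 2, 9]=(9)(0 3 6 4)(1 8 2 7)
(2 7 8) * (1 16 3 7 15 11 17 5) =(1 16 3 7 8 2 15 11 17 5) =[0, 16, 15, 7, 4, 1, 6, 8, 2, 9, 10, 17, 12, 13, 14, 11, 3, 5]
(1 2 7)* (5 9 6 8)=(1 2 7)(5 9 6 8)=[0, 2, 7, 3, 4, 9, 8, 1, 5, 6]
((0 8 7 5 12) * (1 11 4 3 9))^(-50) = (12) = [0, 1, 2, 3, 4, 5, 6, 7, 8, 9, 10, 11, 12]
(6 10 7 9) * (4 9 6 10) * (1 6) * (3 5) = (1 6 4 9 10 7)(3 5) = [0, 6, 2, 5, 9, 3, 4, 1, 8, 10, 7]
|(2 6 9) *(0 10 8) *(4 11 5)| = |(0 10 8)(2 6 9)(4 11 5)| = 3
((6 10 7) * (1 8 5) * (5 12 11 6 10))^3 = (1 11)(5 12)(6 8)(7 10) = [0, 11, 2, 3, 4, 12, 8, 10, 6, 9, 7, 1, 5]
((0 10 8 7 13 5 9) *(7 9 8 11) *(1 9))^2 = (0 11 13 8 9 10 7 5 1) = [11, 0, 2, 3, 4, 1, 6, 5, 9, 10, 7, 13, 12, 8]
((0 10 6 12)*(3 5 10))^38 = (0 5 6)(3 10 12) = [5, 1, 2, 10, 4, 6, 0, 7, 8, 9, 12, 11, 3]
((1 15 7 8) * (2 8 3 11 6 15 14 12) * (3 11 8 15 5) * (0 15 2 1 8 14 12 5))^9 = (0 6 11 7 15)(1 12) = [6, 12, 2, 3, 4, 5, 11, 15, 8, 9, 10, 7, 1, 13, 14, 0]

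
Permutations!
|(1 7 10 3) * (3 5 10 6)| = 4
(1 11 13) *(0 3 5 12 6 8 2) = (0 3 5 12 6 8 2)(1 11 13) = [3, 11, 0, 5, 4, 12, 8, 7, 2, 9, 10, 13, 6, 1]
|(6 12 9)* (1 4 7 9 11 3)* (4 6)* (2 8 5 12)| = |(1 6 2 8 5 12 11 3)(4 7 9)| = 24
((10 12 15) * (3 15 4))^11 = (3 15 10 12 4) = [0, 1, 2, 15, 3, 5, 6, 7, 8, 9, 12, 11, 4, 13, 14, 10]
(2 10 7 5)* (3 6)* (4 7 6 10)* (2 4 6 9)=[0, 1, 6, 10, 7, 4, 3, 5, 8, 2, 9]=(2 6 3 10 9)(4 7 5)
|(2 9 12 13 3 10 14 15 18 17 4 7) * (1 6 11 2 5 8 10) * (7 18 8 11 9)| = |(1 6 9 12 13 3)(2 7 5 11)(4 18 17)(8 10 14 15)| = 12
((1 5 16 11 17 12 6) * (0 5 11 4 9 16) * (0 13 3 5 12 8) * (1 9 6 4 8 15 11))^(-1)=(0 8 16 9 6 4 12)(3 13 5)(11 15 17)=[8, 1, 2, 13, 12, 3, 4, 7, 16, 6, 10, 15, 0, 5, 14, 17, 9, 11]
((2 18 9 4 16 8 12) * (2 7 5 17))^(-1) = (2 17 5 7 12 8 16 4 9 18) = [0, 1, 17, 3, 9, 7, 6, 12, 16, 18, 10, 11, 8, 13, 14, 15, 4, 5, 2]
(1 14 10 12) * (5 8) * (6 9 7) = (1 14 10 12)(5 8)(6 9 7) = [0, 14, 2, 3, 4, 8, 9, 6, 5, 7, 12, 11, 1, 13, 10]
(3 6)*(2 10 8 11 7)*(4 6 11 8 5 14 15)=(2 10 5 14 15 4 6 3 11 7)=[0, 1, 10, 11, 6, 14, 3, 2, 8, 9, 5, 7, 12, 13, 15, 4]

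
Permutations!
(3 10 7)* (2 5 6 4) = (2 5 6 4)(3 10 7) = [0, 1, 5, 10, 2, 6, 4, 3, 8, 9, 7]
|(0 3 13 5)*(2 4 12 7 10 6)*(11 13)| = 30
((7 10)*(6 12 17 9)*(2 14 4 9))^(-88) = (2 9 17 4 12 14 6) = [0, 1, 9, 3, 12, 5, 2, 7, 8, 17, 10, 11, 14, 13, 6, 15, 16, 4]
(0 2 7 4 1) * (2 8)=(0 8 2 7 4 1)=[8, 0, 7, 3, 1, 5, 6, 4, 2]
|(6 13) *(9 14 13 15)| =|(6 15 9 14 13)| =5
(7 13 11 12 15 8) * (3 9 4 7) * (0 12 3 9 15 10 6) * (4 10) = [12, 1, 2, 15, 7, 5, 0, 13, 9, 10, 6, 3, 4, 11, 14, 8] = (0 12 4 7 13 11 3 15 8 9 10 6)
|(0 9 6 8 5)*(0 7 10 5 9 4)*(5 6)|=|(0 4)(5 7 10 6 8 9)|=6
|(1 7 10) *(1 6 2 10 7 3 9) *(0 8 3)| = |(0 8 3 9 1)(2 10 6)| = 15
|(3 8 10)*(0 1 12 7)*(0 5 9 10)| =9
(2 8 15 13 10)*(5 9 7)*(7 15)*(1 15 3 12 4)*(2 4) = (1 15 13 10 4)(2 8 7 5 9 3 12) = [0, 15, 8, 12, 1, 9, 6, 5, 7, 3, 4, 11, 2, 10, 14, 13]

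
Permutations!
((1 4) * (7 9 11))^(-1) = [0, 4, 2, 3, 1, 5, 6, 11, 8, 7, 10, 9] = (1 4)(7 11 9)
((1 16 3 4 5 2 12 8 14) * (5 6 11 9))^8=(1 2 6)(3 8 9)(4 14 5)(11 16 12)=[0, 2, 6, 8, 14, 4, 1, 7, 9, 3, 10, 16, 11, 13, 5, 15, 12]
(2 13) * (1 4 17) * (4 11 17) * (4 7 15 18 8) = (1 11 17)(2 13)(4 7 15 18 8) = [0, 11, 13, 3, 7, 5, 6, 15, 4, 9, 10, 17, 12, 2, 14, 18, 16, 1, 8]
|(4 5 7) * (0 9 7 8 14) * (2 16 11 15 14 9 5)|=11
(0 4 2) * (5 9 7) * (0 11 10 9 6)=(0 4 2 11 10 9 7 5 6)=[4, 1, 11, 3, 2, 6, 0, 5, 8, 7, 9, 10]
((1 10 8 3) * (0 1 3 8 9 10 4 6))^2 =[4, 6, 2, 3, 0, 5, 1, 7, 8, 9, 10] =(10)(0 4)(1 6)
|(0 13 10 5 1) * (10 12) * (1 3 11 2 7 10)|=12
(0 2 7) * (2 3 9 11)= (0 3 9 11 2 7)= [3, 1, 7, 9, 4, 5, 6, 0, 8, 11, 10, 2]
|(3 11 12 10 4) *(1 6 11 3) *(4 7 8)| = 8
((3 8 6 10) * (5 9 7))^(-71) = (3 8 6 10)(5 9 7) = [0, 1, 2, 8, 4, 9, 10, 5, 6, 7, 3]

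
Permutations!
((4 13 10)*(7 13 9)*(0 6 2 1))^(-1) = (0 1 2 6)(4 10 13 7 9) = [1, 2, 6, 3, 10, 5, 0, 9, 8, 4, 13, 11, 12, 7]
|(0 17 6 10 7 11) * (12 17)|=7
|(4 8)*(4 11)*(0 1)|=6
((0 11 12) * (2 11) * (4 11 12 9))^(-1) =[12, 1, 0, 3, 9, 5, 6, 7, 8, 11, 10, 4, 2] =(0 12 2)(4 9 11)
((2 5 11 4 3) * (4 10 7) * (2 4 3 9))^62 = [0, 1, 4, 10, 7, 9, 6, 11, 8, 3, 5, 2] = (2 4 7 11)(3 10 5 9)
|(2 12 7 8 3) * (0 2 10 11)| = |(0 2 12 7 8 3 10 11)| = 8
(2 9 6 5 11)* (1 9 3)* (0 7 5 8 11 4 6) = (0 7 5 4 6 8 11 2 3 1 9) = [7, 9, 3, 1, 6, 4, 8, 5, 11, 0, 10, 2]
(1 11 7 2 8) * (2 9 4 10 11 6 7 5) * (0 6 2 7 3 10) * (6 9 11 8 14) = (0 9 4)(1 2 14 6 3 10 8)(5 7 11) = [9, 2, 14, 10, 0, 7, 3, 11, 1, 4, 8, 5, 12, 13, 6]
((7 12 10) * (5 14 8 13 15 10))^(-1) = [0, 1, 2, 3, 4, 12, 6, 10, 14, 9, 15, 11, 7, 8, 5, 13] = (5 12 7 10 15 13 8 14)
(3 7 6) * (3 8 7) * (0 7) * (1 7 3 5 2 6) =(0 3 5 2 6 8)(1 7) =[3, 7, 6, 5, 4, 2, 8, 1, 0]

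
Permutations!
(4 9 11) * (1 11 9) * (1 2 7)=(1 11 4 2 7)=[0, 11, 7, 3, 2, 5, 6, 1, 8, 9, 10, 4]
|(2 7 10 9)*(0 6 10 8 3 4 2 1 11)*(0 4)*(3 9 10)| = 21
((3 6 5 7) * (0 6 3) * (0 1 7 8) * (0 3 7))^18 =(0 3 6 7 5 1 8) =[3, 8, 2, 6, 4, 1, 7, 5, 0]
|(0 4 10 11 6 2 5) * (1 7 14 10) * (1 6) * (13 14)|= 30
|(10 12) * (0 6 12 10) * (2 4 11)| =|(0 6 12)(2 4 11)| =3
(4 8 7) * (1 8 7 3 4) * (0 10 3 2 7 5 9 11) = (0 10 3 4 5 9 11)(1 8 2 7) = [10, 8, 7, 4, 5, 9, 6, 1, 2, 11, 3, 0]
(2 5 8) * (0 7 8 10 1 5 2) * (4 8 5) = [7, 4, 2, 3, 8, 10, 6, 5, 0, 9, 1] = (0 7 5 10 1 4 8)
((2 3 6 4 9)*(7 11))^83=(2 4 3 9 6)(7 11)=[0, 1, 4, 9, 3, 5, 2, 11, 8, 6, 10, 7]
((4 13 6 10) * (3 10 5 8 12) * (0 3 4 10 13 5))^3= (0 6 13 3)(4 12 8 5)= [6, 1, 2, 0, 12, 4, 13, 7, 5, 9, 10, 11, 8, 3]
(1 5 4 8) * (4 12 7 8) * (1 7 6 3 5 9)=[0, 9, 2, 5, 4, 12, 3, 8, 7, 1, 10, 11, 6]=(1 9)(3 5 12 6)(7 8)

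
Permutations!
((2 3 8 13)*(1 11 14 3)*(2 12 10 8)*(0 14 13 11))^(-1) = (0 1 2 3 14)(8 10 12 13 11) = [1, 2, 3, 14, 4, 5, 6, 7, 10, 9, 12, 8, 13, 11, 0]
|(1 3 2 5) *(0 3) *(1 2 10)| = 4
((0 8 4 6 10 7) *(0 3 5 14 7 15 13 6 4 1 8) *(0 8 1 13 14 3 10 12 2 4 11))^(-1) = (0 11 4 2 12 6 13 8)(3 5)(7 14 15 10) = [11, 1, 12, 5, 2, 3, 13, 14, 0, 9, 7, 4, 6, 8, 15, 10]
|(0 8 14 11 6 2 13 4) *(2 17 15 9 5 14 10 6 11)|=|(0 8 10 6 17 15 9 5 14 2 13 4)|=12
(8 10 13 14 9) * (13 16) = (8 10 16 13 14 9) = [0, 1, 2, 3, 4, 5, 6, 7, 10, 8, 16, 11, 12, 14, 9, 15, 13]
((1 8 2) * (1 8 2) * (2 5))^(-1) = [0, 8, 5, 3, 4, 1, 6, 7, 2] = (1 8 2 5)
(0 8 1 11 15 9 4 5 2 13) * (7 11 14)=[8, 14, 13, 3, 5, 2, 6, 11, 1, 4, 10, 15, 12, 0, 7, 9]=(0 8 1 14 7 11 15 9 4 5 2 13)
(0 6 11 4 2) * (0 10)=(0 6 11 4 2 10)=[6, 1, 10, 3, 2, 5, 11, 7, 8, 9, 0, 4]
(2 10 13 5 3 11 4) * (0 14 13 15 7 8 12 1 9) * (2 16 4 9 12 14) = (0 2 10 15 7 8 14 13 5 3 11 9)(1 12)(4 16) = [2, 12, 10, 11, 16, 3, 6, 8, 14, 0, 15, 9, 1, 5, 13, 7, 4]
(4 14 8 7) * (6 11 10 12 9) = (4 14 8 7)(6 11 10 12 9) = [0, 1, 2, 3, 14, 5, 11, 4, 7, 6, 12, 10, 9, 13, 8]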